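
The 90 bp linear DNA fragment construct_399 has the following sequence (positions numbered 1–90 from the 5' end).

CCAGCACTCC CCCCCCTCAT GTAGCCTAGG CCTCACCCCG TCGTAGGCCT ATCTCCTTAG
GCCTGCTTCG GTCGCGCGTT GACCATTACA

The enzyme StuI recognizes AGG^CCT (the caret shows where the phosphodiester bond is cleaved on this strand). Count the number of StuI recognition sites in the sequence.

3

AGGCCT occurs starting at positions 28, 45, 59.
StuI cuts at 3 sites.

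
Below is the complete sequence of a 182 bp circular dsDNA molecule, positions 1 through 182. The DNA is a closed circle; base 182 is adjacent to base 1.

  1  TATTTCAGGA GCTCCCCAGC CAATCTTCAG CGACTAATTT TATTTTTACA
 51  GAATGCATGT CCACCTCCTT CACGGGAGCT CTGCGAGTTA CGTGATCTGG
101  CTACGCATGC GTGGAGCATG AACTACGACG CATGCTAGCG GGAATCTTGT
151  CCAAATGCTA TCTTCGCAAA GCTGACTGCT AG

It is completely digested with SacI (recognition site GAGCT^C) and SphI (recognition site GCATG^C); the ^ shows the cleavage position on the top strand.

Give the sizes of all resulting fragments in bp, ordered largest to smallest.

67, 61, 29, 25 bp

SacI sites (GAGCTC) start at positions 9, 76.
SacI cuts after base 5 of each site (before the last base), so after positions 13, 80.
SphI sites (GCATGC) start at positions 105, 130.
SphI cuts after base 5 of each site (before the last base), so after positions 109, 134.
Combined cut positions: 13, 80, 109, 134.
Circular molecule, 4 cuts → 4 fragments:
  14–80 → 67 bp
  81–109 → 29 bp
  110–134 → 25 bp
  135–182 then 1–13 → 48 + 13 = 61 bp
Sorted largest to smallest: 67, 61, 29, 25 bp.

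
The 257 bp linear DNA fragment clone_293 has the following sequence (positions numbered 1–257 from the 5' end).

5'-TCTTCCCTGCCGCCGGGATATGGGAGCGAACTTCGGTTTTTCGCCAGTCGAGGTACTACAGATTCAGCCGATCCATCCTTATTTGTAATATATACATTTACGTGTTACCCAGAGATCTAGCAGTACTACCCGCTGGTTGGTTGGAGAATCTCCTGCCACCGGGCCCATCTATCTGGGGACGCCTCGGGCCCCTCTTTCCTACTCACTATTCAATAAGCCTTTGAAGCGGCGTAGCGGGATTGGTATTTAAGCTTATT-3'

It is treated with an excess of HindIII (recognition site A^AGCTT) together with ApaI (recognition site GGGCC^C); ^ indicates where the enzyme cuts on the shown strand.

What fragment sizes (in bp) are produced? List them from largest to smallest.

The HindIII site (AAGCTT) starts at position 249.
HindIII cuts after the first base of each site, so after position 249.
ApaI sites (GGGCCC) start at positions 161, 186.
ApaI cuts after base 5 of each site (before the last base), so after positions 165, 190.
Combined cut positions: 165, 190, 249.
Linear molecule, 3 cuts → 4 fragments:
  1–165 → 165 bp
  166–190 → 25 bp
  191–249 → 59 bp
  250–257 → 8 bp
Sorted largest to smallest: 165, 59, 25, 8 bp.

165, 59, 25, 8 bp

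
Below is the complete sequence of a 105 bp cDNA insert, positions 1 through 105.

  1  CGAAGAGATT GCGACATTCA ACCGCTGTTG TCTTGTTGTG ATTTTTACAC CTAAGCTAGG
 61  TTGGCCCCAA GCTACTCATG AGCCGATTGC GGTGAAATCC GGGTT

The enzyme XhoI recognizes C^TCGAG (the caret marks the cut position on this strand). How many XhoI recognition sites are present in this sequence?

No occurrence of CTCGAG is present in the sequence.
XhoI does not cut: 0 sites.

0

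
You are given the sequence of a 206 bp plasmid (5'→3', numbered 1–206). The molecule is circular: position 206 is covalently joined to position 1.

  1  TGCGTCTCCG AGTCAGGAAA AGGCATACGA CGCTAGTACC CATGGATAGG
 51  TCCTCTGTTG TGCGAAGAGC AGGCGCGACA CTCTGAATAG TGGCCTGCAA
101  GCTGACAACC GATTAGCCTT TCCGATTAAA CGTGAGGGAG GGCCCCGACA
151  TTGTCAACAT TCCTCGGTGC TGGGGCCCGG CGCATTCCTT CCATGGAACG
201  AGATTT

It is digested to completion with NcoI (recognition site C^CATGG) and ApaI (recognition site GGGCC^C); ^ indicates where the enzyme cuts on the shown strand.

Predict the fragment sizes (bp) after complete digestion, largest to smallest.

NcoI sites (CCATGG) start at positions 40, 191.
NcoI cuts after the first base of each site, so after positions 40, 191.
ApaI sites (GGGCCC) start at positions 140, 173.
ApaI cuts after base 5 of each site (before the last base), so after positions 144, 177.
Combined cut positions: 40, 144, 177, 191.
Circular molecule, 4 cuts → 4 fragments:
  41–144 → 104 bp
  145–177 → 33 bp
  178–191 → 14 bp
  192–206 then 1–40 → 15 + 40 = 55 bp
Sorted largest to smallest: 104, 55, 33, 14 bp.

104, 55, 33, 14 bp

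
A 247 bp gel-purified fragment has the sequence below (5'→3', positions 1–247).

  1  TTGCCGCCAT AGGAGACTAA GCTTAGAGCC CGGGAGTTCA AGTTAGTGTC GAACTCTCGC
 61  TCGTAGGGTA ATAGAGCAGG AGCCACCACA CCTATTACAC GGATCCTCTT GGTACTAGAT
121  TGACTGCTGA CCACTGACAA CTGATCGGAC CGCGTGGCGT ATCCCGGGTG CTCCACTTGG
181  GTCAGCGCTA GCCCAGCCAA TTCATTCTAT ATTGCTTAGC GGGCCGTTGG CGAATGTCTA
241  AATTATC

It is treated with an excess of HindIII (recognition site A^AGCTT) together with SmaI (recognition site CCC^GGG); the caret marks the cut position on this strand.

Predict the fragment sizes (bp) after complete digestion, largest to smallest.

134, 82, 19, 12 bp

The HindIII site (AAGCTT) starts at position 19.
HindIII cuts after the first base of each site, so after position 19.
SmaI sites (CCCGGG) start at positions 29, 163.
SmaI cuts after base 3 of each site, so after positions 31, 165.
Combined cut positions: 19, 31, 165.
Linear molecule, 3 cuts → 4 fragments:
  1–19 → 19 bp
  20–31 → 12 bp
  32–165 → 134 bp
  166–247 → 82 bp
Sorted largest to smallest: 134, 82, 19, 12 bp.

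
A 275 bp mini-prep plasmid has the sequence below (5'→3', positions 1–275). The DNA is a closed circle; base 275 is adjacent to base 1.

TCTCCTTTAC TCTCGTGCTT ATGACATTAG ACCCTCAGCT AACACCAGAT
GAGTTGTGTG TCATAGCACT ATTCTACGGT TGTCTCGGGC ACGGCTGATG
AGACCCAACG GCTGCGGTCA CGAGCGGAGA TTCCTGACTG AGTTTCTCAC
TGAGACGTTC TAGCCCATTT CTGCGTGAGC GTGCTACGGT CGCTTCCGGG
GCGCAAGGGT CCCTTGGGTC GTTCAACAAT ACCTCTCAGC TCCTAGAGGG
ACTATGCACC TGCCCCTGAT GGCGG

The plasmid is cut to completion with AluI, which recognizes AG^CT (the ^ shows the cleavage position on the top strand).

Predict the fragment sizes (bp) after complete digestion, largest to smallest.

201, 74 bp

AluI sites (AGCT) start at positions 37, 238.
AluI cuts after base 2 of each site, so after positions 38, 239.
Circular molecule, 2 cuts → 2 fragments:
  39–239 → 201 bp
  240–275 then 1–38 → 36 + 38 = 74 bp
Sorted largest to smallest: 201, 74 bp.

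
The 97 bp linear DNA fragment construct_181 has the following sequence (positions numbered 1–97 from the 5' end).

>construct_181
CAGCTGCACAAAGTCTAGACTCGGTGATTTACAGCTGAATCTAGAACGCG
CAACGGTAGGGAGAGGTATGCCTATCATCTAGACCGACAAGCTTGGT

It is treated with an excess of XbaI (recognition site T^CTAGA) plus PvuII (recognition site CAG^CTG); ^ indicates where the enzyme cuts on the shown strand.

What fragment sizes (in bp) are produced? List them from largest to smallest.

XbaI sites (TCTAGA) start at positions 14, 40, 78.
XbaI cuts after the first base of each site, so after positions 14, 40, 78.
PvuII sites (CAGCTG) start at positions 1, 32.
PvuII cuts after base 3 of each site, so after positions 3, 34.
Combined cut positions: 3, 14, 34, 40, 78.
Linear molecule, 5 cuts → 6 fragments:
  1–3 → 3 bp
  4–14 → 11 bp
  15–34 → 20 bp
  35–40 → 6 bp
  41–78 → 38 bp
  79–97 → 19 bp
Sorted largest to smallest: 38, 20, 19, 11, 6, 3 bp.

38, 20, 19, 11, 6, 3 bp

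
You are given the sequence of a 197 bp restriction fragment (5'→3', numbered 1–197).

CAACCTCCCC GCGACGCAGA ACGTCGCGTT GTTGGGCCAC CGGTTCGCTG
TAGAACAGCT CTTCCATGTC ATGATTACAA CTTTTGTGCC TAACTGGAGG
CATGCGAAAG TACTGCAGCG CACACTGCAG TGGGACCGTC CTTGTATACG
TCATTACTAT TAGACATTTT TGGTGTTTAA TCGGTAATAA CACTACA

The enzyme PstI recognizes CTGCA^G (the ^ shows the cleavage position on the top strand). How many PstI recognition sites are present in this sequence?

2

CTGCAG occurs starting at positions 113, 125.
PstI cuts at 2 sites.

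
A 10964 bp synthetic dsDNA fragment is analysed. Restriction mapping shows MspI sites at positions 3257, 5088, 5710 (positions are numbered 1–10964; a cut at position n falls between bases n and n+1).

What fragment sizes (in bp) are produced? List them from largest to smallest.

5254, 3257, 1831, 622 bp

Linear molecule, 3 cuts → 4 fragments:
  3257 − 0 = 3257 bp
  5088 − 3257 = 1831 bp
  5710 − 5088 = 622 bp
  10964 − 5710 = 5254 bp
Sorted largest to smallest: 5254, 3257, 1831, 622 bp.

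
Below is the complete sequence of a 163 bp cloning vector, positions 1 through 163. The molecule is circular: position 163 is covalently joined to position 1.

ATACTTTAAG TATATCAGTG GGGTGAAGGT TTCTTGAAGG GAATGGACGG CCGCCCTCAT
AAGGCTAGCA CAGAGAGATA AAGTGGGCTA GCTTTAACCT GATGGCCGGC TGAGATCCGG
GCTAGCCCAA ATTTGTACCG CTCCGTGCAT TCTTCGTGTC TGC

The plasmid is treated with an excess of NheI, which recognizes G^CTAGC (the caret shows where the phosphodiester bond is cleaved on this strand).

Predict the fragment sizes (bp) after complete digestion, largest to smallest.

NheI sites (GCTAGC) start at positions 64, 87, 121.
NheI cuts after the first base of each site, so after positions 64, 87, 121.
Circular molecule, 3 cuts → 3 fragments:
  65–87 → 23 bp
  88–121 → 34 bp
  122–163 then 1–64 → 42 + 64 = 106 bp
Sorted largest to smallest: 106, 34, 23 bp.

106, 34, 23 bp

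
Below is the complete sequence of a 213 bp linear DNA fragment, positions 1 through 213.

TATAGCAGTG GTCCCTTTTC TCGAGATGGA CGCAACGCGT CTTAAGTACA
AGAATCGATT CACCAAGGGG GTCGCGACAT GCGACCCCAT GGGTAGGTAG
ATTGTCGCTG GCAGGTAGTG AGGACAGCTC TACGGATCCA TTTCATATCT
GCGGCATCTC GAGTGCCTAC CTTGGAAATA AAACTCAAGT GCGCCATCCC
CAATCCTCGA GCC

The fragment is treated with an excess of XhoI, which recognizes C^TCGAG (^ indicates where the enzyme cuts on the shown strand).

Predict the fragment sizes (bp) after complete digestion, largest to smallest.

138, 48, 20, 7 bp

XhoI sites (CTCGAG) start at positions 20, 158, 206.
XhoI cuts after the first base of each site, so after positions 20, 158, 206.
Linear molecule, 3 cuts → 4 fragments:
  1–20 → 20 bp
  21–158 → 138 bp
  159–206 → 48 bp
  207–213 → 7 bp
Sorted largest to smallest: 138, 48, 20, 7 bp.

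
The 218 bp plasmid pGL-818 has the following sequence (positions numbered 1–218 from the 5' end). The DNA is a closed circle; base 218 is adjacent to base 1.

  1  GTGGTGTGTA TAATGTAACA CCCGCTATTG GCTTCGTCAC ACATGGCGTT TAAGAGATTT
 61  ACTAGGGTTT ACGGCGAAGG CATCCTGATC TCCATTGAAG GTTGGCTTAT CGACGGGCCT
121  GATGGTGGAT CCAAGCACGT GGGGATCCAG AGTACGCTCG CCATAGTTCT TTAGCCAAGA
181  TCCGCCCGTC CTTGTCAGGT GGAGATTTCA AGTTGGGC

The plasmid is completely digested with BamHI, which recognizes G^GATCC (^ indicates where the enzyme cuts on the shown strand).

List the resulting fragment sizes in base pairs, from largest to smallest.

BamHI sites (GGATCC) start at positions 127, 143.
BamHI cuts after the first base of each site, so after positions 127, 143.
Circular molecule, 2 cuts → 2 fragments:
  128–143 → 16 bp
  144–218 then 1–127 → 75 + 127 = 202 bp
Sorted largest to smallest: 202, 16 bp.

202, 16 bp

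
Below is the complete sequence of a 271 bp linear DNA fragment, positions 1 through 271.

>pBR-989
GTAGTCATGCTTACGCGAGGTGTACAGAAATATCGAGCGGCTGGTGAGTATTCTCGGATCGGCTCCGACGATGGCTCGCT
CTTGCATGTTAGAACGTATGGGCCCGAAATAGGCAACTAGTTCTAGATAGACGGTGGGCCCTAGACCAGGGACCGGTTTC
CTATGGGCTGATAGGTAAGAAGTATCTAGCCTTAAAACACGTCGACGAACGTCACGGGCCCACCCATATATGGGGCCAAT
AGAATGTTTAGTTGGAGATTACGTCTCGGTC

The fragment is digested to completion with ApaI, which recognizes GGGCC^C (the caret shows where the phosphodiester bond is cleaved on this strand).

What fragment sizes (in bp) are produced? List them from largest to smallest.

ApaI sites (GGGCCC) start at positions 100, 136, 216.
ApaI cuts after base 5 of each site (before the last base), so after positions 104, 140, 220.
Linear molecule, 3 cuts → 4 fragments:
  1–104 → 104 bp
  105–140 → 36 bp
  141–220 → 80 bp
  221–271 → 51 bp
Sorted largest to smallest: 104, 80, 51, 36 bp.

104, 80, 51, 36 bp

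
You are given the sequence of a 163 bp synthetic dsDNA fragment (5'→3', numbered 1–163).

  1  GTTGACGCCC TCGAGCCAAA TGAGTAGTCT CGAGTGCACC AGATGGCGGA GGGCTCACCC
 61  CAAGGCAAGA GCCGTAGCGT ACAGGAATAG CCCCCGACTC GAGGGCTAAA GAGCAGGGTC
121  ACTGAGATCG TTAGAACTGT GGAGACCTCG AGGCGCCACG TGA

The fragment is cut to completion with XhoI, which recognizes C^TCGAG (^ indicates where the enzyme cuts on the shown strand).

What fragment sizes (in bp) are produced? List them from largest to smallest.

XhoI sites (CTCGAG) start at positions 10, 29, 98, 147.
XhoI cuts after the first base of each site, so after positions 10, 29, 98, 147.
Linear molecule, 4 cuts → 5 fragments:
  1–10 → 10 bp
  11–29 → 19 bp
  30–98 → 69 bp
  99–147 → 49 bp
  148–163 → 16 bp
Sorted largest to smallest: 69, 49, 19, 16, 10 bp.

69, 49, 19, 16, 10 bp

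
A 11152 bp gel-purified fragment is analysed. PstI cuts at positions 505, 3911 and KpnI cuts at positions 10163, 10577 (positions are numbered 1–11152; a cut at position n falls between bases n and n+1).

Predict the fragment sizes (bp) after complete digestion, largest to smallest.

Combined cut positions (sorted): 505, 3911, 10163, 10577.
Linear molecule, 4 cuts → 5 fragments:
  505 − 0 = 505 bp
  3911 − 505 = 3406 bp
  10163 − 3911 = 6252 bp
  10577 − 10163 = 414 bp
  11152 − 10577 = 575 bp
Sorted largest to smallest: 6252, 3406, 575, 505, 414 bp.

6252, 3406, 575, 505, 414 bp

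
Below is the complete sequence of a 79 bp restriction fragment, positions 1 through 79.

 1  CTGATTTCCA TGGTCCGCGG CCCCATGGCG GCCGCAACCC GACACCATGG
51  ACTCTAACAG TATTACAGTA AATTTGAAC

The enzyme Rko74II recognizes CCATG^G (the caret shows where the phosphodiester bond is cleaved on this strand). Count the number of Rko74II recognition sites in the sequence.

CCATGG occurs starting at positions 8, 23, 45.
Rko74II cuts at 3 sites.

3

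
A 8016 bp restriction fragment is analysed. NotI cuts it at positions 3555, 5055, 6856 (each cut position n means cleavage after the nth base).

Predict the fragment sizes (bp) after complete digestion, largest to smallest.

Linear molecule, 3 cuts → 4 fragments:
  3555 − 0 = 3555 bp
  5055 − 3555 = 1500 bp
  6856 − 5055 = 1801 bp
  8016 − 6856 = 1160 bp
Sorted largest to smallest: 3555, 1801, 1500, 1160 bp.

3555, 1801, 1500, 1160 bp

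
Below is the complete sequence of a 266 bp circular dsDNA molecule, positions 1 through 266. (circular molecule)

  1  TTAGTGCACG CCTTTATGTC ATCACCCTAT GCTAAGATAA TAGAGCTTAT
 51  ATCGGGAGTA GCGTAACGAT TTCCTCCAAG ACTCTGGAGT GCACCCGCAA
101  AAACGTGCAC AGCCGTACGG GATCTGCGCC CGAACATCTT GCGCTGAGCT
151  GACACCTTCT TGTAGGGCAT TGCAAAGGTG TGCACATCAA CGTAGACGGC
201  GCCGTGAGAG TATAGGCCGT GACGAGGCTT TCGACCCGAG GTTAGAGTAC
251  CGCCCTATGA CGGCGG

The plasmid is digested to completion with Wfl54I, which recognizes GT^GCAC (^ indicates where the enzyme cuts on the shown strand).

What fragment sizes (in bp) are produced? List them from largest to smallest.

Wfl54I sites (GTGCAC) start at positions 4, 89, 105, 180.
Wfl54I cuts after base 2 of each site, so after positions 5, 90, 106, 181.
Circular molecule, 4 cuts → 4 fragments:
  6–90 → 85 bp
  91–106 → 16 bp
  107–181 → 75 bp
  182–266 then 1–5 → 85 + 5 = 90 bp
Sorted largest to smallest: 90, 85, 75, 16 bp.

90, 85, 75, 16 bp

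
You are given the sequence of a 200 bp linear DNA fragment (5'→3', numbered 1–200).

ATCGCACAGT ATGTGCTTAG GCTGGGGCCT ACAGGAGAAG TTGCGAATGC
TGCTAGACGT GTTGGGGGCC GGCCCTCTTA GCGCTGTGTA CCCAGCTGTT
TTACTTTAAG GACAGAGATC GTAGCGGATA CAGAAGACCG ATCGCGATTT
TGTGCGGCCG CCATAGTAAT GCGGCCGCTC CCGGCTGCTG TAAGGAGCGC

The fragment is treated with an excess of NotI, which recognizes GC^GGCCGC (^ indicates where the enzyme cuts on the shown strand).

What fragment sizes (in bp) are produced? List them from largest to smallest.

155, 28, 17 bp

NotI sites (GCGGCCGC) start at positions 154, 171.
NotI cuts after base 2 of each site, so after positions 155, 172.
Linear molecule, 2 cuts → 3 fragments:
  1–155 → 155 bp
  156–172 → 17 bp
  173–200 → 28 bp
Sorted largest to smallest: 155, 28, 17 bp.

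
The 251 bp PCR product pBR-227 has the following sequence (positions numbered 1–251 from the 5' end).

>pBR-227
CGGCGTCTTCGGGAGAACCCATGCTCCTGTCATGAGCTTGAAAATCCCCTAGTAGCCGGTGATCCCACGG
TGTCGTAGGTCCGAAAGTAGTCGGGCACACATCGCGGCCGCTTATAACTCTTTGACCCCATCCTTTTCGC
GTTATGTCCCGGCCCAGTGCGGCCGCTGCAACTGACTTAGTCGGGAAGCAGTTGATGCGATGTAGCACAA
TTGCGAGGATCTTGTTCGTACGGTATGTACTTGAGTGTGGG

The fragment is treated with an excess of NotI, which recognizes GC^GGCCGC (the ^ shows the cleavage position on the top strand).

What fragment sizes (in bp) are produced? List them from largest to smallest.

105, 91, 55 bp

NotI sites (GCGGCCGC) start at positions 104, 159.
NotI cuts after base 2 of each site, so after positions 105, 160.
Linear molecule, 2 cuts → 3 fragments:
  1–105 → 105 bp
  106–160 → 55 bp
  161–251 → 91 bp
Sorted largest to smallest: 105, 91, 55 bp.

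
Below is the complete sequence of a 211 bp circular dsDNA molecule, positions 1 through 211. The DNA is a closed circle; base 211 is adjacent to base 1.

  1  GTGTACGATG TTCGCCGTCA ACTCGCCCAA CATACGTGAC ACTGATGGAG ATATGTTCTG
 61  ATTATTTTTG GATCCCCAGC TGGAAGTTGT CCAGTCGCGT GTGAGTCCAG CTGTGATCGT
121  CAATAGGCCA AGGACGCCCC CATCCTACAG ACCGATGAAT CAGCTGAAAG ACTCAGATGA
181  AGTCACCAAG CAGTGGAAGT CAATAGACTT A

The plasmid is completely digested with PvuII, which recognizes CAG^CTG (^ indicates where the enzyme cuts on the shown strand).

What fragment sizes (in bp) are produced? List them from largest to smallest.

PvuII sites (CAGCTG) start at positions 77, 108, 161.
PvuII cuts after base 3 of each site, so after positions 79, 110, 163.
Circular molecule, 3 cuts → 3 fragments:
  80–110 → 31 bp
  111–163 → 53 bp
  164–211 then 1–79 → 48 + 79 = 127 bp
Sorted largest to smallest: 127, 53, 31 bp.

127, 53, 31 bp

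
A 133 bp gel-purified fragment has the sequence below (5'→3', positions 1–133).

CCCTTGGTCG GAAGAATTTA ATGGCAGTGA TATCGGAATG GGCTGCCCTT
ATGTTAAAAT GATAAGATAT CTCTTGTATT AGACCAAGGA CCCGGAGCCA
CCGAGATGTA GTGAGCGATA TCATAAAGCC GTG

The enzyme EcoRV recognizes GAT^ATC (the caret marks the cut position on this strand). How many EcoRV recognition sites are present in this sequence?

3

GATATC occurs starting at positions 29, 66, 117.
EcoRV cuts at 3 sites.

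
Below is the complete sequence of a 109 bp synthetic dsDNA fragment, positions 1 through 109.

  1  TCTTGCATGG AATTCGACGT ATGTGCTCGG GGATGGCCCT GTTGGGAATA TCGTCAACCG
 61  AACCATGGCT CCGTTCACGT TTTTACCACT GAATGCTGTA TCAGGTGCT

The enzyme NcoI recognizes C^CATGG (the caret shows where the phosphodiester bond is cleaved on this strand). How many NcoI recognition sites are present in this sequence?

CCATGG occurs starting at position 63.
NcoI cuts at 1 site.

1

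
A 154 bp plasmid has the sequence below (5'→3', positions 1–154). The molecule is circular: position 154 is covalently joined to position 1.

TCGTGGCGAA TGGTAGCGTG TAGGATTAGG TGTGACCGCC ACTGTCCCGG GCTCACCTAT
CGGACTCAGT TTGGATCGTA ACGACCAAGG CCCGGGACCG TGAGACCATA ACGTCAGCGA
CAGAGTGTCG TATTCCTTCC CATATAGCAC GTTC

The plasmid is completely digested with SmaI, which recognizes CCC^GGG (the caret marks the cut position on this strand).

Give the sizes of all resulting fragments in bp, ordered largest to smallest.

SmaI sites (CCCGGG) start at positions 46, 91.
SmaI cuts after base 3 of each site, so after positions 48, 93.
Circular molecule, 2 cuts → 2 fragments:
  49–93 → 45 bp
  94–154 then 1–48 → 61 + 48 = 109 bp
Sorted largest to smallest: 109, 45 bp.

109, 45 bp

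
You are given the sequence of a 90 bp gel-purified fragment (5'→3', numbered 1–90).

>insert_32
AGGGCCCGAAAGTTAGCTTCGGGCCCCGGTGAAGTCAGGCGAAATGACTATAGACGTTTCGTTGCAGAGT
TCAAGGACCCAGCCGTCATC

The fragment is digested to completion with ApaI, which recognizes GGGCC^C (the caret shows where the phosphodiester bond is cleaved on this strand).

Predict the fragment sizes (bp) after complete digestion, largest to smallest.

65, 19, 6 bp

ApaI sites (GGGCCC) start at positions 2, 21.
ApaI cuts after base 5 of each site (before the last base), so after positions 6, 25.
Linear molecule, 2 cuts → 3 fragments:
  1–6 → 6 bp
  7–25 → 19 bp
  26–90 → 65 bp
Sorted largest to smallest: 65, 19, 6 bp.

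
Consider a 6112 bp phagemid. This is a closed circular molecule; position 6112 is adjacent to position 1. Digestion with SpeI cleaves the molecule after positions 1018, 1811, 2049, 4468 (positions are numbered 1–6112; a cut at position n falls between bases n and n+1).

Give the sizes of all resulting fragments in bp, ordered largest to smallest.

2662, 2419, 793, 238 bp

Circular molecule, 4 cuts → 4 fragments:
  1811 − 1018 = 793 bp
  2049 − 1811 = 238 bp
  4468 − 2049 = 2419 bp
  wrap: 6112 − 4468 + 1018 = 2662 bp
Sorted largest to smallest: 2662, 2419, 793, 238 bp.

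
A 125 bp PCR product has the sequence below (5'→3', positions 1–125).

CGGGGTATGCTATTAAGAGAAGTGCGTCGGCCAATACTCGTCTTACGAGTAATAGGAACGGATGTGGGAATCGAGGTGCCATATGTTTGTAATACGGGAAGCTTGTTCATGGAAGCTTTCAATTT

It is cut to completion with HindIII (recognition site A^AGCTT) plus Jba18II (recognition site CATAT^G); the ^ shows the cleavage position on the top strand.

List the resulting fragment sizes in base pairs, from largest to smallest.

84, 15, 14, 12 bp

HindIII sites (AAGCTT) start at positions 99, 113.
HindIII cuts after the first base of each site, so after positions 99, 113.
The Jba18II site (CATATG) starts at position 80.
Jba18II cuts after base 5 of each site (before the last base), so after position 84.
Combined cut positions: 84, 99, 113.
Linear molecule, 3 cuts → 4 fragments:
  1–84 → 84 bp
  85–99 → 15 bp
  100–113 → 14 bp
  114–125 → 12 bp
Sorted largest to smallest: 84, 15, 14, 12 bp.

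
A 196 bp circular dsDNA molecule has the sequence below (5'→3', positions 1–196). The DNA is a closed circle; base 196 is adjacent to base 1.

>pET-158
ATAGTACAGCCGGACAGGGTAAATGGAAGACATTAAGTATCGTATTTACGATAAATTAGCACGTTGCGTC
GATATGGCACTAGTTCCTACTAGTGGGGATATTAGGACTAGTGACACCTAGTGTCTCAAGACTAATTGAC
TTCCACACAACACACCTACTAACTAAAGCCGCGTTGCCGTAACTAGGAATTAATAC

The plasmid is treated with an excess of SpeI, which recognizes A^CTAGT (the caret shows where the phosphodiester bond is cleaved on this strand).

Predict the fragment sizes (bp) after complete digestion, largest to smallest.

168, 18, 10 bp

SpeI sites (ACTAGT) start at positions 79, 89, 107.
SpeI cuts after the first base of each site, so after positions 79, 89, 107.
Circular molecule, 3 cuts → 3 fragments:
  80–89 → 10 bp
  90–107 → 18 bp
  108–196 then 1–79 → 89 + 79 = 168 bp
Sorted largest to smallest: 168, 18, 10 bp.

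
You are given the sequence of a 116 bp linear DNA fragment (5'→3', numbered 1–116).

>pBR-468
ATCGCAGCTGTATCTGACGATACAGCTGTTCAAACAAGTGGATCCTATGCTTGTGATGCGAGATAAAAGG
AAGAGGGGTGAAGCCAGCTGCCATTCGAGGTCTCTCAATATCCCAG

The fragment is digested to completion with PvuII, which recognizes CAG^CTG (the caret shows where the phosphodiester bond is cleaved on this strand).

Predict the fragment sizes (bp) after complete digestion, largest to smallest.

62, 29, 18, 7 bp

PvuII sites (CAGCTG) start at positions 5, 23, 85.
PvuII cuts after base 3 of each site, so after positions 7, 25, 87.
Linear molecule, 3 cuts → 4 fragments:
  1–7 → 7 bp
  8–25 → 18 bp
  26–87 → 62 bp
  88–116 → 29 bp
Sorted largest to smallest: 62, 29, 18, 7 bp.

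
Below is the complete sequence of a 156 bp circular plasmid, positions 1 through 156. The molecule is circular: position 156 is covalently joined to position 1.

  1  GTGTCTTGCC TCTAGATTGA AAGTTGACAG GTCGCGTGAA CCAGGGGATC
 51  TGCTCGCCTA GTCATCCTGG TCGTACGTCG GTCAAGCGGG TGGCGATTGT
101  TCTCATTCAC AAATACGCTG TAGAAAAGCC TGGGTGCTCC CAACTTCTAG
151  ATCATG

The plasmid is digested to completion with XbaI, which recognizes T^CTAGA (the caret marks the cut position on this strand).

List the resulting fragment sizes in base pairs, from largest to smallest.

XbaI sites (TCTAGA) start at positions 11, 146.
XbaI cuts after the first base of each site, so after positions 11, 146.
Circular molecule, 2 cuts → 2 fragments:
  12–146 → 135 bp
  147–156 then 1–11 → 10 + 11 = 21 bp
Sorted largest to smallest: 135, 21 bp.

135, 21 bp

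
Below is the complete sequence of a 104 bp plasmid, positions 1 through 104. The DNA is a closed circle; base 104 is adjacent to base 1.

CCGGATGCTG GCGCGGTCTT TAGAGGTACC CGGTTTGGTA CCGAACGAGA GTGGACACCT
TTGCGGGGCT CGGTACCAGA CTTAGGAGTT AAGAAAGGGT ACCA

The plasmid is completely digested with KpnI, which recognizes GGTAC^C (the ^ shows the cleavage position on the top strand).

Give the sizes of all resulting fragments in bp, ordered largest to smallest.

KpnI sites (GGTACC) start at positions 25, 37, 72, 98.
KpnI cuts after base 5 of each site (before the last base), so after positions 29, 41, 76, 102.
Circular molecule, 4 cuts → 4 fragments:
  30–41 → 12 bp
  42–76 → 35 bp
  77–102 → 26 bp
  103–104 then 1–29 → 2 + 29 = 31 bp
Sorted largest to smallest: 35, 31, 26, 12 bp.

35, 31, 26, 12 bp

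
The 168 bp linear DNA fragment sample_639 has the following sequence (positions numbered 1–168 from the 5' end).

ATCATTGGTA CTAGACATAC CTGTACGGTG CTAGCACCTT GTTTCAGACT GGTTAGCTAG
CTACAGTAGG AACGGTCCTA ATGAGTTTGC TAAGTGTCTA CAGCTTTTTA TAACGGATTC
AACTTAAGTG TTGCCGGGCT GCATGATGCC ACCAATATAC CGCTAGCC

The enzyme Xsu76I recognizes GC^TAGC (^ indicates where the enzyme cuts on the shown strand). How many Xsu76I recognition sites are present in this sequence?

GCTAGC occurs starting at positions 30, 56, 162.
Xsu76I cuts at 3 sites.

3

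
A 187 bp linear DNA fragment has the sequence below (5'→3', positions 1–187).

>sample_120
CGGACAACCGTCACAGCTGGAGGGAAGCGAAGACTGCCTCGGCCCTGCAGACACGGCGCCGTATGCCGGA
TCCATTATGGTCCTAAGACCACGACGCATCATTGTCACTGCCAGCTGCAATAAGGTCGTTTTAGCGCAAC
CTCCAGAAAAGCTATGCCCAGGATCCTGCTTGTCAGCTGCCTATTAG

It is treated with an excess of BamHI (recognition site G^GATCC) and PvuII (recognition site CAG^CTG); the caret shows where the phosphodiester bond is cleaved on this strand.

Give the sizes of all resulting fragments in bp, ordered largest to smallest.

BamHI sites (GGATCC) start at positions 68, 161.
BamHI cuts after the first base of each site, so after positions 68, 161.
PvuII sites (CAGCTG) start at positions 14, 112, 174.
PvuII cuts after base 3 of each site, so after positions 16, 114, 176.
Combined cut positions: 16, 68, 114, 161, 176.
Linear molecule, 5 cuts → 6 fragments:
  1–16 → 16 bp
  17–68 → 52 bp
  69–114 → 46 bp
  115–161 → 47 bp
  162–176 → 15 bp
  177–187 → 11 bp
Sorted largest to smallest: 52, 47, 46, 16, 15, 11 bp.

52, 47, 46, 16, 15, 11 bp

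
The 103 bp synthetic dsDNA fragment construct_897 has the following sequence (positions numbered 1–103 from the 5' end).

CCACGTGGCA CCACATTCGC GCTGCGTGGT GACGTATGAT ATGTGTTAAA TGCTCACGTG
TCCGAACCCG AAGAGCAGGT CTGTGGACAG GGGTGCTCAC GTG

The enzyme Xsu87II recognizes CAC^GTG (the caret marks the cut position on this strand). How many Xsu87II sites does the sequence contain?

CACGTG occurs starting at positions 2, 55, 98.
Xsu87II cuts at 3 sites.

3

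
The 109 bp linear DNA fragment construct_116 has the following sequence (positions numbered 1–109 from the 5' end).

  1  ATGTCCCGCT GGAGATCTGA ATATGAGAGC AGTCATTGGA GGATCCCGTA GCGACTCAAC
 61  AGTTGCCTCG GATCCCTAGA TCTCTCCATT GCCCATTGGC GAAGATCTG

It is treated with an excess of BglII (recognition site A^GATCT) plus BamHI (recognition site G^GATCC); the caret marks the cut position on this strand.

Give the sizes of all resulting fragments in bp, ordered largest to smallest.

BglII sites (AGATCT) start at positions 13, 78, 103.
BglII cuts after the first base of each site, so after positions 13, 78, 103.
BamHI sites (GGATCC) start at positions 41, 70.
BamHI cuts after the first base of each site, so after positions 41, 70.
Combined cut positions: 13, 41, 70, 78, 103.
Linear molecule, 5 cuts → 6 fragments:
  1–13 → 13 bp
  14–41 → 28 bp
  42–70 → 29 bp
  71–78 → 8 bp
  79–103 → 25 bp
  104–109 → 6 bp
Sorted largest to smallest: 29, 28, 25, 13, 8, 6 bp.

29, 28, 25, 13, 8, 6 bp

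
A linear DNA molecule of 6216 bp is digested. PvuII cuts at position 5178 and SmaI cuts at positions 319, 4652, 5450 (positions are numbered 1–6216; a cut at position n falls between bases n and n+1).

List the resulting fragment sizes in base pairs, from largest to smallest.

Combined cut positions (sorted): 319, 4652, 5178, 5450.
Linear molecule, 4 cuts → 5 fragments:
  319 − 0 = 319 bp
  4652 − 319 = 4333 bp
  5178 − 4652 = 526 bp
  5450 − 5178 = 272 bp
  6216 − 5450 = 766 bp
Sorted largest to smallest: 4333, 766, 526, 319, 272 bp.

4333, 766, 526, 319, 272 bp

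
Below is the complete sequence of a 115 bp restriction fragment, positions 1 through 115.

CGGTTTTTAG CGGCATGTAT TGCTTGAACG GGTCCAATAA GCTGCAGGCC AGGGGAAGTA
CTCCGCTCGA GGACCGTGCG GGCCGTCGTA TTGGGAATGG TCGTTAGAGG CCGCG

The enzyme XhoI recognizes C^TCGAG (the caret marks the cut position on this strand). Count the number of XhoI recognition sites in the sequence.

CTCGAG occurs starting at position 66.
XhoI cuts at 1 site.

1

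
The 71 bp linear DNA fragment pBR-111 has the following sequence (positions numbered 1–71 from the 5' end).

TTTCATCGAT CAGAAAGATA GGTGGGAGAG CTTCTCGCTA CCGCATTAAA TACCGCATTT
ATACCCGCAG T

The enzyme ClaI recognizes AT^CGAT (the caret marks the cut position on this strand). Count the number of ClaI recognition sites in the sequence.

ATCGAT occurs starting at position 5.
ClaI cuts at 1 site.

1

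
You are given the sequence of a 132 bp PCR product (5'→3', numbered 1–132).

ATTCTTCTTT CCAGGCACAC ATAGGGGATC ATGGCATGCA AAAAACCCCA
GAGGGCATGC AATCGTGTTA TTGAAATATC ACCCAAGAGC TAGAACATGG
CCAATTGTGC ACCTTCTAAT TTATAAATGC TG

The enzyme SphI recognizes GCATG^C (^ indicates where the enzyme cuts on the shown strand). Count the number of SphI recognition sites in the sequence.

2

GCATGC occurs starting at positions 34, 55.
SphI cuts at 2 sites.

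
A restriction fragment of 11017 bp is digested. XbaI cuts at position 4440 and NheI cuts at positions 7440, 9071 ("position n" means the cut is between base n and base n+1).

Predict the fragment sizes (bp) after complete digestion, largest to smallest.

Combined cut positions (sorted): 4440, 7440, 9071.
Linear molecule, 3 cuts → 4 fragments:
  4440 − 0 = 4440 bp
  7440 − 4440 = 3000 bp
  9071 − 7440 = 1631 bp
  11017 − 9071 = 1946 bp
Sorted largest to smallest: 4440, 3000, 1946, 1631 bp.

4440, 3000, 1946, 1631 bp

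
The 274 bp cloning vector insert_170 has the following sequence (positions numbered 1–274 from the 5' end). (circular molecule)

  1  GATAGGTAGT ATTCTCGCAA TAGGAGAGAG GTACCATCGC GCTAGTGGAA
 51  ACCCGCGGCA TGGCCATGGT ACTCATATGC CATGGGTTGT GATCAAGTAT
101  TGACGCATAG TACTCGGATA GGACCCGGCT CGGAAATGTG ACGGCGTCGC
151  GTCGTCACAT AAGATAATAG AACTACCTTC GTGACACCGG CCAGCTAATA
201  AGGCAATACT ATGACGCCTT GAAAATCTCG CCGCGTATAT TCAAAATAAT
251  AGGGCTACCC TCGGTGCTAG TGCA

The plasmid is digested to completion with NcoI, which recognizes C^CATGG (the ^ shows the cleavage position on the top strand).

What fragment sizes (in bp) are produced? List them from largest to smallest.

NcoI sites (CCATGG) start at positions 64, 80.
NcoI cuts after the first base of each site, so after positions 64, 80.
Circular molecule, 2 cuts → 2 fragments:
  65–80 → 16 bp
  81–274 then 1–64 → 194 + 64 = 258 bp
Sorted largest to smallest: 258, 16 bp.

258, 16 bp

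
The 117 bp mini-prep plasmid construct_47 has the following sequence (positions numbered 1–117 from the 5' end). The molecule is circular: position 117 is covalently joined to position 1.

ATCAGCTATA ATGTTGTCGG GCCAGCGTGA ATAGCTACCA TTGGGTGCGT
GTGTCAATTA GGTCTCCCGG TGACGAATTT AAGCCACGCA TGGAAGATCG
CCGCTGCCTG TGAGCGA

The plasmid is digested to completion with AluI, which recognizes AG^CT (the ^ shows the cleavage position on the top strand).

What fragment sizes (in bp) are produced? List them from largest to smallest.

AluI sites (AGCT) start at positions 4, 33.
AluI cuts after base 2 of each site, so after positions 5, 34.
Circular molecule, 2 cuts → 2 fragments:
  6–34 → 29 bp
  35–117 then 1–5 → 83 + 5 = 88 bp
Sorted largest to smallest: 88, 29 bp.

88, 29 bp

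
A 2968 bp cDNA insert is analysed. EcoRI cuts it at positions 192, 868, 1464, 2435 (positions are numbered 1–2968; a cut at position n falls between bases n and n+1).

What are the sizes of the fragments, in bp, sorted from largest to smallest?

971, 676, 596, 533, 192 bp

Linear molecule, 4 cuts → 5 fragments:
  192 − 0 = 192 bp
  868 − 192 = 676 bp
  1464 − 868 = 596 bp
  2435 − 1464 = 971 bp
  2968 − 2435 = 533 bp
Sorted largest to smallest: 971, 676, 596, 533, 192 bp.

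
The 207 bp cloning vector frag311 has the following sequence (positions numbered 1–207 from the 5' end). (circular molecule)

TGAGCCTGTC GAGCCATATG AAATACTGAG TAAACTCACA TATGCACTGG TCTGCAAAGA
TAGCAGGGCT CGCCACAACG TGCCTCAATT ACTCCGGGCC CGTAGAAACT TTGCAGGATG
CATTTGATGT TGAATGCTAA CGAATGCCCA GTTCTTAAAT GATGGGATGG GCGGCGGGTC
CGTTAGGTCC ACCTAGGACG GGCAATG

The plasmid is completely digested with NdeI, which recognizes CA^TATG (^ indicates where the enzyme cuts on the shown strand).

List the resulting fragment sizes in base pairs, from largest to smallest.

183, 24 bp

NdeI sites (CATATG) start at positions 15, 39.
NdeI cuts after base 2 of each site, so after positions 16, 40.
Circular molecule, 2 cuts → 2 fragments:
  17–40 → 24 bp
  41–207 then 1–16 → 167 + 16 = 183 bp
Sorted largest to smallest: 183, 24 bp.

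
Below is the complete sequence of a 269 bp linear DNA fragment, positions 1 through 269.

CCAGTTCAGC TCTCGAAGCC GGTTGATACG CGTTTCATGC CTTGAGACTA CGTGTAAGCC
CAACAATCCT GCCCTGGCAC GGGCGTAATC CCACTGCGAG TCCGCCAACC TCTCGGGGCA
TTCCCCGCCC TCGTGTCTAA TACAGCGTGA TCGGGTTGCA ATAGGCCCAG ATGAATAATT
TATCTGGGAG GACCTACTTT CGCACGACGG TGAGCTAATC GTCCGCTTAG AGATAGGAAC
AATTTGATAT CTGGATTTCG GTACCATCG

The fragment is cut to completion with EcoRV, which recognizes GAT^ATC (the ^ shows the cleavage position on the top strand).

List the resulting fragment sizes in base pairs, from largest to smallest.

248, 21 bp

The EcoRV site (GATATC) starts at position 246.
EcoRV cuts after base 3 of each site, so after position 248.
Linear molecule, 1 cut → 2 fragments:
  1–248 → 248 bp
  249–269 → 21 bp
Sorted largest to smallest: 248, 21 bp.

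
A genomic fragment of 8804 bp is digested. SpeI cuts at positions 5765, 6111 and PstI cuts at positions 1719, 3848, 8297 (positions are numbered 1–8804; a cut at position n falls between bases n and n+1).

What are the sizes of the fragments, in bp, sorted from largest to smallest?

2186, 2129, 1917, 1719, 507, 346 bp

Combined cut positions (sorted): 1719, 3848, 5765, 6111, 8297.
Linear molecule, 5 cuts → 6 fragments:
  1719 − 0 = 1719 bp
  3848 − 1719 = 2129 bp
  5765 − 3848 = 1917 bp
  6111 − 5765 = 346 bp
  8297 − 6111 = 2186 bp
  8804 − 8297 = 507 bp
Sorted largest to smallest: 2186, 2129, 1917, 1719, 507, 346 bp.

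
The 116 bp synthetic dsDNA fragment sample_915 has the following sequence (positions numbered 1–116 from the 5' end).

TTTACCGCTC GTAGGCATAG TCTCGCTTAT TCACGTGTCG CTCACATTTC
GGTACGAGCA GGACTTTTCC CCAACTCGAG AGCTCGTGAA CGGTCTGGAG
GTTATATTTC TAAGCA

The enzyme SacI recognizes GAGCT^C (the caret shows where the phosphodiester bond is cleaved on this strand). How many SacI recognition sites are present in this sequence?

GAGCTC occurs starting at position 80.
SacI cuts at 1 site.

1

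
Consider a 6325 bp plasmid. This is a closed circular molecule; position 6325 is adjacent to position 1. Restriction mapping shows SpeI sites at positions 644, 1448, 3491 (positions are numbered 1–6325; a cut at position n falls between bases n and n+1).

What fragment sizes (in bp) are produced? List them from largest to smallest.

Circular molecule, 3 cuts → 3 fragments:
  1448 − 644 = 804 bp
  3491 − 1448 = 2043 bp
  wrap: 6325 − 3491 + 644 = 3478 bp
Sorted largest to smallest: 3478, 2043, 804 bp.

3478, 2043, 804 bp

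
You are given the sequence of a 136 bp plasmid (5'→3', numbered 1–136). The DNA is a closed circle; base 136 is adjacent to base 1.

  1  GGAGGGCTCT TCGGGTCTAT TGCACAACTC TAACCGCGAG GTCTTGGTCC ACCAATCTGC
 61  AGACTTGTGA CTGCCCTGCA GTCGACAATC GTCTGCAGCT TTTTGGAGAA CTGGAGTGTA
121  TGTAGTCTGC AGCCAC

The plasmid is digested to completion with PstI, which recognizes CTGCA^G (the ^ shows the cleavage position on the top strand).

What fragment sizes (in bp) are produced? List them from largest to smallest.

66, 34, 19, 17 bp

PstI sites (CTGCAG) start at positions 57, 76, 93, 127.
PstI cuts after base 5 of each site (before the last base), so after positions 61, 80, 97, 131.
Circular molecule, 4 cuts → 4 fragments:
  62–80 → 19 bp
  81–97 → 17 bp
  98–131 → 34 bp
  132–136 then 1–61 → 5 + 61 = 66 bp
Sorted largest to smallest: 66, 34, 19, 17 bp.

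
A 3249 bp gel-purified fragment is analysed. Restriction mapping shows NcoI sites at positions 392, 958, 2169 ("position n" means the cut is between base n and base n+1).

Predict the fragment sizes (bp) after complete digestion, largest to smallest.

1211, 1080, 566, 392 bp

Linear molecule, 3 cuts → 4 fragments:
  392 − 0 = 392 bp
  958 − 392 = 566 bp
  2169 − 958 = 1211 bp
  3249 − 2169 = 1080 bp
Sorted largest to smallest: 1211, 1080, 566, 392 bp.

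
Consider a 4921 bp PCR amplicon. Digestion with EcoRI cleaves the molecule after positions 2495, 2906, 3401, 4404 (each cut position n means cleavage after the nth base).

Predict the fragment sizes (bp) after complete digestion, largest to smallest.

2495, 1003, 517, 495, 411 bp

Linear molecule, 4 cuts → 5 fragments:
  2495 − 0 = 2495 bp
  2906 − 2495 = 411 bp
  3401 − 2906 = 495 bp
  4404 − 3401 = 1003 bp
  4921 − 4404 = 517 bp
Sorted largest to smallest: 2495, 1003, 517, 495, 411 bp.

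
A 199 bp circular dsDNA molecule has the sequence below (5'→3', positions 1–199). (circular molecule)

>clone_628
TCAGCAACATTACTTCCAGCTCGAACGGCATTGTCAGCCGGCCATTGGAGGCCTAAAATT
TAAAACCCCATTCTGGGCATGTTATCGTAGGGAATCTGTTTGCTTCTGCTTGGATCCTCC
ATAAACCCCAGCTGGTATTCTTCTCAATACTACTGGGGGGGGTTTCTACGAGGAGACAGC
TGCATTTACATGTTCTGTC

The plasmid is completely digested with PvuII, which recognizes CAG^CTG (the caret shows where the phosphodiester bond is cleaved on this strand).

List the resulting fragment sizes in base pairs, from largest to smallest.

PvuII sites (CAGCTG) start at positions 129, 177.
PvuII cuts after base 3 of each site, so after positions 131, 179.
Circular molecule, 2 cuts → 2 fragments:
  132–179 → 48 bp
  180–199 then 1–131 → 20 + 131 = 151 bp
Sorted largest to smallest: 151, 48 bp.

151, 48 bp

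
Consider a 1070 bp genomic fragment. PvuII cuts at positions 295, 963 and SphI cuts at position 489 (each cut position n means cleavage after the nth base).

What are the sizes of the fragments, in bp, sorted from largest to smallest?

Combined cut positions (sorted): 295, 489, 963.
Linear molecule, 3 cuts → 4 fragments:
  295 − 0 = 295 bp
  489 − 295 = 194 bp
  963 − 489 = 474 bp
  1070 − 963 = 107 bp
Sorted largest to smallest: 474, 295, 194, 107 bp.

474, 295, 194, 107 bp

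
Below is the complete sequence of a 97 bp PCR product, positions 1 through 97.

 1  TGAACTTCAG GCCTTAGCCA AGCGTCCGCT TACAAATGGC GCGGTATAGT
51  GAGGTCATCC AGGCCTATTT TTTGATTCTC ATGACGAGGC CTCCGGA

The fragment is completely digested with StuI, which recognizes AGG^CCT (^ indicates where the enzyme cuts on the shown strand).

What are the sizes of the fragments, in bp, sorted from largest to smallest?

StuI sites (AGGCCT) start at positions 9, 61, 87.
StuI cuts after base 3 of each site, so after positions 11, 63, 89.
Linear molecule, 3 cuts → 4 fragments:
  1–11 → 11 bp
  12–63 → 52 bp
  64–89 → 26 bp
  90–97 → 8 bp
Sorted largest to smallest: 52, 26, 11, 8 bp.

52, 26, 11, 8 bp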